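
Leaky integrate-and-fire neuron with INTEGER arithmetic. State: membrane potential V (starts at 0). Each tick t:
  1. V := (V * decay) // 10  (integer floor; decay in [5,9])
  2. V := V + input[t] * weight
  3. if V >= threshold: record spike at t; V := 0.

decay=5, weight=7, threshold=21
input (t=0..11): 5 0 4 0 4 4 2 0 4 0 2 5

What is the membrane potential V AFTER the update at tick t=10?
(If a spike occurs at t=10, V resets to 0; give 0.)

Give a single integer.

t=0: input=5 -> V=0 FIRE
t=1: input=0 -> V=0
t=2: input=4 -> V=0 FIRE
t=3: input=0 -> V=0
t=4: input=4 -> V=0 FIRE
t=5: input=4 -> V=0 FIRE
t=6: input=2 -> V=14
t=7: input=0 -> V=7
t=8: input=4 -> V=0 FIRE
t=9: input=0 -> V=0
t=10: input=2 -> V=14
t=11: input=5 -> V=0 FIRE

Answer: 14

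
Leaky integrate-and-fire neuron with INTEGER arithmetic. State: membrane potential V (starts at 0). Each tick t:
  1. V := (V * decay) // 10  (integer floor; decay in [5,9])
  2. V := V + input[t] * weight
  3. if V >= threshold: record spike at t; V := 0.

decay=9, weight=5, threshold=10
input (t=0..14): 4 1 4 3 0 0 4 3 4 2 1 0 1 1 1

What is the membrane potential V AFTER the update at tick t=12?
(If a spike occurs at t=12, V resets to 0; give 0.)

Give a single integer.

Answer: 8

Derivation:
t=0: input=4 -> V=0 FIRE
t=1: input=1 -> V=5
t=2: input=4 -> V=0 FIRE
t=3: input=3 -> V=0 FIRE
t=4: input=0 -> V=0
t=5: input=0 -> V=0
t=6: input=4 -> V=0 FIRE
t=7: input=3 -> V=0 FIRE
t=8: input=4 -> V=0 FIRE
t=9: input=2 -> V=0 FIRE
t=10: input=1 -> V=5
t=11: input=0 -> V=4
t=12: input=1 -> V=8
t=13: input=1 -> V=0 FIRE
t=14: input=1 -> V=5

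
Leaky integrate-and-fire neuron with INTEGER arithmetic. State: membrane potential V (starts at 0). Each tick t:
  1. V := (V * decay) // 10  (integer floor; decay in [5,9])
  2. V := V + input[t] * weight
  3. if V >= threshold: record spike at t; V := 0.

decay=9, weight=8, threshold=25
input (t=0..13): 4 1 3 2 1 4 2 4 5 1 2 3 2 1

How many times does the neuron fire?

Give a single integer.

t=0: input=4 -> V=0 FIRE
t=1: input=1 -> V=8
t=2: input=3 -> V=0 FIRE
t=3: input=2 -> V=16
t=4: input=1 -> V=22
t=5: input=4 -> V=0 FIRE
t=6: input=2 -> V=16
t=7: input=4 -> V=0 FIRE
t=8: input=5 -> V=0 FIRE
t=9: input=1 -> V=8
t=10: input=2 -> V=23
t=11: input=3 -> V=0 FIRE
t=12: input=2 -> V=16
t=13: input=1 -> V=22

Answer: 6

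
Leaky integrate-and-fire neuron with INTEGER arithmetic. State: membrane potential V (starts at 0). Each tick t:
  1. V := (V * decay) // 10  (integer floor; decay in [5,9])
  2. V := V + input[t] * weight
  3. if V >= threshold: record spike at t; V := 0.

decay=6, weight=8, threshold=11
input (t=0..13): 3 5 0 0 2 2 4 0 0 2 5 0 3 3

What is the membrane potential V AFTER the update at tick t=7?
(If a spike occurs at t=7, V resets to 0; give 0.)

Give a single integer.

Answer: 0

Derivation:
t=0: input=3 -> V=0 FIRE
t=1: input=5 -> V=0 FIRE
t=2: input=0 -> V=0
t=3: input=0 -> V=0
t=4: input=2 -> V=0 FIRE
t=5: input=2 -> V=0 FIRE
t=6: input=4 -> V=0 FIRE
t=7: input=0 -> V=0
t=8: input=0 -> V=0
t=9: input=2 -> V=0 FIRE
t=10: input=5 -> V=0 FIRE
t=11: input=0 -> V=0
t=12: input=3 -> V=0 FIRE
t=13: input=3 -> V=0 FIRE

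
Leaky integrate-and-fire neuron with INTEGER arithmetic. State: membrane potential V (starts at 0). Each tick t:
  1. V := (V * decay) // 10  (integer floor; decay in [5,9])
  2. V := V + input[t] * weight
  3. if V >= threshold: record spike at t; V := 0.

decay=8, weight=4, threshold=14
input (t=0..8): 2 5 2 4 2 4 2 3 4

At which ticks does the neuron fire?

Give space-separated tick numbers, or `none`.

t=0: input=2 -> V=8
t=1: input=5 -> V=0 FIRE
t=2: input=2 -> V=8
t=3: input=4 -> V=0 FIRE
t=4: input=2 -> V=8
t=5: input=4 -> V=0 FIRE
t=6: input=2 -> V=8
t=7: input=3 -> V=0 FIRE
t=8: input=4 -> V=0 FIRE

Answer: 1 3 5 7 8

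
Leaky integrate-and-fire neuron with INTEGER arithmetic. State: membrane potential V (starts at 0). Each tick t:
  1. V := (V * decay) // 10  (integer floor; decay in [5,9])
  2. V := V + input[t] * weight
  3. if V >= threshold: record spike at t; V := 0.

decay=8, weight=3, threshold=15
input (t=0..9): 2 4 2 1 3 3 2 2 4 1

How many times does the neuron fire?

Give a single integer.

t=0: input=2 -> V=6
t=1: input=4 -> V=0 FIRE
t=2: input=2 -> V=6
t=3: input=1 -> V=7
t=4: input=3 -> V=14
t=5: input=3 -> V=0 FIRE
t=6: input=2 -> V=6
t=7: input=2 -> V=10
t=8: input=4 -> V=0 FIRE
t=9: input=1 -> V=3

Answer: 3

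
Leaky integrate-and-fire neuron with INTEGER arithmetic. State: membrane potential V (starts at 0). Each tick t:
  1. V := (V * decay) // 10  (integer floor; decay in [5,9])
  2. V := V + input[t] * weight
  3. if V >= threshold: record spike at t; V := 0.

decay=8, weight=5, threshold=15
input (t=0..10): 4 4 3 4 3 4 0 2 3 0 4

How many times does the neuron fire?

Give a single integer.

Answer: 8

Derivation:
t=0: input=4 -> V=0 FIRE
t=1: input=4 -> V=0 FIRE
t=2: input=3 -> V=0 FIRE
t=3: input=4 -> V=0 FIRE
t=4: input=3 -> V=0 FIRE
t=5: input=4 -> V=0 FIRE
t=6: input=0 -> V=0
t=7: input=2 -> V=10
t=8: input=3 -> V=0 FIRE
t=9: input=0 -> V=0
t=10: input=4 -> V=0 FIRE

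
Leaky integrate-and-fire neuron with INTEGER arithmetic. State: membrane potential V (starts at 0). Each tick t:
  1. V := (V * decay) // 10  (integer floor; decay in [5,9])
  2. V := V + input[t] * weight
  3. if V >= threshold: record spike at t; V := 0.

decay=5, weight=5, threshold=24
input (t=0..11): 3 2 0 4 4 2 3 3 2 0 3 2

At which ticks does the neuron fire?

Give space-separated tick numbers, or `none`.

Answer: 3 6

Derivation:
t=0: input=3 -> V=15
t=1: input=2 -> V=17
t=2: input=0 -> V=8
t=3: input=4 -> V=0 FIRE
t=4: input=4 -> V=20
t=5: input=2 -> V=20
t=6: input=3 -> V=0 FIRE
t=7: input=3 -> V=15
t=8: input=2 -> V=17
t=9: input=0 -> V=8
t=10: input=3 -> V=19
t=11: input=2 -> V=19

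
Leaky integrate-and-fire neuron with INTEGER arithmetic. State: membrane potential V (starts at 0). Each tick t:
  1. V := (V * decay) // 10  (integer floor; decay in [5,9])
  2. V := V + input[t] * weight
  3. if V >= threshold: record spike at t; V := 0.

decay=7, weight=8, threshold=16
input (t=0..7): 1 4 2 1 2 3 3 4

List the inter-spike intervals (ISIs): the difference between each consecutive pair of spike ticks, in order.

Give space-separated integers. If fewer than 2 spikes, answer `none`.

t=0: input=1 -> V=8
t=1: input=4 -> V=0 FIRE
t=2: input=2 -> V=0 FIRE
t=3: input=1 -> V=8
t=4: input=2 -> V=0 FIRE
t=5: input=3 -> V=0 FIRE
t=6: input=3 -> V=0 FIRE
t=7: input=4 -> V=0 FIRE

Answer: 1 2 1 1 1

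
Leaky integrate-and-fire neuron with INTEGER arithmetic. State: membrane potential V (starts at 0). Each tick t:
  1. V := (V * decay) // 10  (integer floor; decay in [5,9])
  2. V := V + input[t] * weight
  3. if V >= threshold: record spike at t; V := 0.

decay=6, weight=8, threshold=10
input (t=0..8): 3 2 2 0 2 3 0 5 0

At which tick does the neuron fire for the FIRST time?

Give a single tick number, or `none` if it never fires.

t=0: input=3 -> V=0 FIRE
t=1: input=2 -> V=0 FIRE
t=2: input=2 -> V=0 FIRE
t=3: input=0 -> V=0
t=4: input=2 -> V=0 FIRE
t=5: input=3 -> V=0 FIRE
t=6: input=0 -> V=0
t=7: input=5 -> V=0 FIRE
t=8: input=0 -> V=0

Answer: 0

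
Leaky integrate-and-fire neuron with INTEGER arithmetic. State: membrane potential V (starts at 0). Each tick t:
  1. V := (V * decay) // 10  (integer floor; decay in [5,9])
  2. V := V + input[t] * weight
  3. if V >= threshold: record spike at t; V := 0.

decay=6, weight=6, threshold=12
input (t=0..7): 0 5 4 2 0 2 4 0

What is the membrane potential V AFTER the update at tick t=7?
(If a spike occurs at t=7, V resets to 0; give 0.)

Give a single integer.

t=0: input=0 -> V=0
t=1: input=5 -> V=0 FIRE
t=2: input=4 -> V=0 FIRE
t=3: input=2 -> V=0 FIRE
t=4: input=0 -> V=0
t=5: input=2 -> V=0 FIRE
t=6: input=4 -> V=0 FIRE
t=7: input=0 -> V=0

Answer: 0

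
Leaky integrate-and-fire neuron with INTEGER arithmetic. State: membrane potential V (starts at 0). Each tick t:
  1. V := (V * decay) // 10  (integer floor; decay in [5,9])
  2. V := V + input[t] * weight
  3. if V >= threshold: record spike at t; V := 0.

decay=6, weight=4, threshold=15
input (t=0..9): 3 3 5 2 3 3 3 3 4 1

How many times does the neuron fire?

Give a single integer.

Answer: 5

Derivation:
t=0: input=3 -> V=12
t=1: input=3 -> V=0 FIRE
t=2: input=5 -> V=0 FIRE
t=3: input=2 -> V=8
t=4: input=3 -> V=0 FIRE
t=5: input=3 -> V=12
t=6: input=3 -> V=0 FIRE
t=7: input=3 -> V=12
t=8: input=4 -> V=0 FIRE
t=9: input=1 -> V=4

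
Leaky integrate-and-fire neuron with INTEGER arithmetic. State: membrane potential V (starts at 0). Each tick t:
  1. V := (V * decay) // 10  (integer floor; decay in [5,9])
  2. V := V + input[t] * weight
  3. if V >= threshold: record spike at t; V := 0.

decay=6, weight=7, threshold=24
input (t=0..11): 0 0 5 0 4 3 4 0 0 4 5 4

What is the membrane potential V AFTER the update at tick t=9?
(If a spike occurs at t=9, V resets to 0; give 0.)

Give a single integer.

t=0: input=0 -> V=0
t=1: input=0 -> V=0
t=2: input=5 -> V=0 FIRE
t=3: input=0 -> V=0
t=4: input=4 -> V=0 FIRE
t=5: input=3 -> V=21
t=6: input=4 -> V=0 FIRE
t=7: input=0 -> V=0
t=8: input=0 -> V=0
t=9: input=4 -> V=0 FIRE
t=10: input=5 -> V=0 FIRE
t=11: input=4 -> V=0 FIRE

Answer: 0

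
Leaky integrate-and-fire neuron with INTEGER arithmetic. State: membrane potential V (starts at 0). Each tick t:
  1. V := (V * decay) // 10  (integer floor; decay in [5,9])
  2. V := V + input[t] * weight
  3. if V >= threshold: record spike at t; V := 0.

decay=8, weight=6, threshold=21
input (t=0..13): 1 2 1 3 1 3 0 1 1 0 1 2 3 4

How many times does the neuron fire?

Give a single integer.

Answer: 4

Derivation:
t=0: input=1 -> V=6
t=1: input=2 -> V=16
t=2: input=1 -> V=18
t=3: input=3 -> V=0 FIRE
t=4: input=1 -> V=6
t=5: input=3 -> V=0 FIRE
t=6: input=0 -> V=0
t=7: input=1 -> V=6
t=8: input=1 -> V=10
t=9: input=0 -> V=8
t=10: input=1 -> V=12
t=11: input=2 -> V=0 FIRE
t=12: input=3 -> V=18
t=13: input=4 -> V=0 FIRE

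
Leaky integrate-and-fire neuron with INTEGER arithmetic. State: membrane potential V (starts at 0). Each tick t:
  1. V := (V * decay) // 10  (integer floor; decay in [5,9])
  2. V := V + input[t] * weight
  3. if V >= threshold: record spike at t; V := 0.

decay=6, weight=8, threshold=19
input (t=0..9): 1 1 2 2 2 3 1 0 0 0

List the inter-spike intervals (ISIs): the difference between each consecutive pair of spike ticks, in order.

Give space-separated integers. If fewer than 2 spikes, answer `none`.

Answer: 2 1

Derivation:
t=0: input=1 -> V=8
t=1: input=1 -> V=12
t=2: input=2 -> V=0 FIRE
t=3: input=2 -> V=16
t=4: input=2 -> V=0 FIRE
t=5: input=3 -> V=0 FIRE
t=6: input=1 -> V=8
t=7: input=0 -> V=4
t=8: input=0 -> V=2
t=9: input=0 -> V=1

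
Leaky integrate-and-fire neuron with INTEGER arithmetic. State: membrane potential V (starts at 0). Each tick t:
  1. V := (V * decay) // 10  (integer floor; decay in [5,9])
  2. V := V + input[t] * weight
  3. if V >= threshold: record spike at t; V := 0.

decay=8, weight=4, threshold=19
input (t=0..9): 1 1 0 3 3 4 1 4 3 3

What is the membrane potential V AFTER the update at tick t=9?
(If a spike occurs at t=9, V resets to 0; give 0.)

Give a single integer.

Answer: 0

Derivation:
t=0: input=1 -> V=4
t=1: input=1 -> V=7
t=2: input=0 -> V=5
t=3: input=3 -> V=16
t=4: input=3 -> V=0 FIRE
t=5: input=4 -> V=16
t=6: input=1 -> V=16
t=7: input=4 -> V=0 FIRE
t=8: input=3 -> V=12
t=9: input=3 -> V=0 FIRE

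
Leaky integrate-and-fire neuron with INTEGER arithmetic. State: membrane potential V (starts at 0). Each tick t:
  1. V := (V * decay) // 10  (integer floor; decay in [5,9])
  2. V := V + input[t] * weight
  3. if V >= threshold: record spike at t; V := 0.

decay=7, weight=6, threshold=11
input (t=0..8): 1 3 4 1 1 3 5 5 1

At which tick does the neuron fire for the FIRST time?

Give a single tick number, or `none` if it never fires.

t=0: input=1 -> V=6
t=1: input=3 -> V=0 FIRE
t=2: input=4 -> V=0 FIRE
t=3: input=1 -> V=6
t=4: input=1 -> V=10
t=5: input=3 -> V=0 FIRE
t=6: input=5 -> V=0 FIRE
t=7: input=5 -> V=0 FIRE
t=8: input=1 -> V=6

Answer: 1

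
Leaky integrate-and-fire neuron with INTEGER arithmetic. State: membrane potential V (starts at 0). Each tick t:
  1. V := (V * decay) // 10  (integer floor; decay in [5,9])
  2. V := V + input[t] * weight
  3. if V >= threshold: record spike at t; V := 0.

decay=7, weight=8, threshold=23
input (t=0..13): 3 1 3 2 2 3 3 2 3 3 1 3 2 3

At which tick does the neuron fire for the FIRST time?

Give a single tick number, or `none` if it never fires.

Answer: 0

Derivation:
t=0: input=3 -> V=0 FIRE
t=1: input=1 -> V=8
t=2: input=3 -> V=0 FIRE
t=3: input=2 -> V=16
t=4: input=2 -> V=0 FIRE
t=5: input=3 -> V=0 FIRE
t=6: input=3 -> V=0 FIRE
t=7: input=2 -> V=16
t=8: input=3 -> V=0 FIRE
t=9: input=3 -> V=0 FIRE
t=10: input=1 -> V=8
t=11: input=3 -> V=0 FIRE
t=12: input=2 -> V=16
t=13: input=3 -> V=0 FIRE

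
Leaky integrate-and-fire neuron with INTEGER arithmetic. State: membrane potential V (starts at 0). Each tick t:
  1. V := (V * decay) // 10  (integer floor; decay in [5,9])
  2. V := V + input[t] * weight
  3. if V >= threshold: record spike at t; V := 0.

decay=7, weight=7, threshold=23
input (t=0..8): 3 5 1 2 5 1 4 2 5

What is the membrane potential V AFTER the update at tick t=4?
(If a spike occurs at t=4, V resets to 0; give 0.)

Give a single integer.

t=0: input=3 -> V=21
t=1: input=5 -> V=0 FIRE
t=2: input=1 -> V=7
t=3: input=2 -> V=18
t=4: input=5 -> V=0 FIRE
t=5: input=1 -> V=7
t=6: input=4 -> V=0 FIRE
t=7: input=2 -> V=14
t=8: input=5 -> V=0 FIRE

Answer: 0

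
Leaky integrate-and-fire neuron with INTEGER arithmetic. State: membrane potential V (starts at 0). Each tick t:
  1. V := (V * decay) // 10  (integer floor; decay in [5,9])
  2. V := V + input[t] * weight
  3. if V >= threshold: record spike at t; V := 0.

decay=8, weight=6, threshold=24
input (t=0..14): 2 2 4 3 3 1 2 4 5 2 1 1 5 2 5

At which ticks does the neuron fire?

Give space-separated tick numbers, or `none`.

Answer: 2 4 7 8 12 14

Derivation:
t=0: input=2 -> V=12
t=1: input=2 -> V=21
t=2: input=4 -> V=0 FIRE
t=3: input=3 -> V=18
t=4: input=3 -> V=0 FIRE
t=5: input=1 -> V=6
t=6: input=2 -> V=16
t=7: input=4 -> V=0 FIRE
t=8: input=5 -> V=0 FIRE
t=9: input=2 -> V=12
t=10: input=1 -> V=15
t=11: input=1 -> V=18
t=12: input=5 -> V=0 FIRE
t=13: input=2 -> V=12
t=14: input=5 -> V=0 FIRE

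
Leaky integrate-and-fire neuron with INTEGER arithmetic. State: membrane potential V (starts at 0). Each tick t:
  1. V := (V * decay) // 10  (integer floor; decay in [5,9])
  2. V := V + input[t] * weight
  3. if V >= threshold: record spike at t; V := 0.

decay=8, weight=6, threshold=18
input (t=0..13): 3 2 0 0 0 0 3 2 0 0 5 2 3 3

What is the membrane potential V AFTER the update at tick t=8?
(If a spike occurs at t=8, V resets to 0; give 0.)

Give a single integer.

Answer: 9

Derivation:
t=0: input=3 -> V=0 FIRE
t=1: input=2 -> V=12
t=2: input=0 -> V=9
t=3: input=0 -> V=7
t=4: input=0 -> V=5
t=5: input=0 -> V=4
t=6: input=3 -> V=0 FIRE
t=7: input=2 -> V=12
t=8: input=0 -> V=9
t=9: input=0 -> V=7
t=10: input=5 -> V=0 FIRE
t=11: input=2 -> V=12
t=12: input=3 -> V=0 FIRE
t=13: input=3 -> V=0 FIRE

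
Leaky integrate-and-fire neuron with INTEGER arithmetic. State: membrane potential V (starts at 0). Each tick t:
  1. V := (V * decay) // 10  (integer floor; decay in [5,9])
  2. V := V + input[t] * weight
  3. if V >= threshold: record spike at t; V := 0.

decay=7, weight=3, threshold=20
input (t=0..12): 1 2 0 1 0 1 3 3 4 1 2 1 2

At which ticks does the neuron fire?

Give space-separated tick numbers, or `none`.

Answer: 8

Derivation:
t=0: input=1 -> V=3
t=1: input=2 -> V=8
t=2: input=0 -> V=5
t=3: input=1 -> V=6
t=4: input=0 -> V=4
t=5: input=1 -> V=5
t=6: input=3 -> V=12
t=7: input=3 -> V=17
t=8: input=4 -> V=0 FIRE
t=9: input=1 -> V=3
t=10: input=2 -> V=8
t=11: input=1 -> V=8
t=12: input=2 -> V=11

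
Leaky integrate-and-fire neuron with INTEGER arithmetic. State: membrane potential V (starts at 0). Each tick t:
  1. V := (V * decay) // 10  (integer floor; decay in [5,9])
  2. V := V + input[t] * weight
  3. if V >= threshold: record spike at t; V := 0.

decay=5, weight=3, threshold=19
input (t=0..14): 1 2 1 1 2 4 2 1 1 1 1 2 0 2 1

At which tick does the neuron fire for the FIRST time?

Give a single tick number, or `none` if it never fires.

t=0: input=1 -> V=3
t=1: input=2 -> V=7
t=2: input=1 -> V=6
t=3: input=1 -> V=6
t=4: input=2 -> V=9
t=5: input=4 -> V=16
t=6: input=2 -> V=14
t=7: input=1 -> V=10
t=8: input=1 -> V=8
t=9: input=1 -> V=7
t=10: input=1 -> V=6
t=11: input=2 -> V=9
t=12: input=0 -> V=4
t=13: input=2 -> V=8
t=14: input=1 -> V=7

Answer: none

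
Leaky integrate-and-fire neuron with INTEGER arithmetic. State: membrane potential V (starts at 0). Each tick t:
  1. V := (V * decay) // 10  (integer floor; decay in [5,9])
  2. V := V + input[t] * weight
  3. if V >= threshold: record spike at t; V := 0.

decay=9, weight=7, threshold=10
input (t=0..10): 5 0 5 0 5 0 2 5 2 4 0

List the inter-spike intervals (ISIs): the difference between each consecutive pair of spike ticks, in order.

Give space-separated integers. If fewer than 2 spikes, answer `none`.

Answer: 2 2 2 1 1 1

Derivation:
t=0: input=5 -> V=0 FIRE
t=1: input=0 -> V=0
t=2: input=5 -> V=0 FIRE
t=3: input=0 -> V=0
t=4: input=5 -> V=0 FIRE
t=5: input=0 -> V=0
t=6: input=2 -> V=0 FIRE
t=7: input=5 -> V=0 FIRE
t=8: input=2 -> V=0 FIRE
t=9: input=4 -> V=0 FIRE
t=10: input=0 -> V=0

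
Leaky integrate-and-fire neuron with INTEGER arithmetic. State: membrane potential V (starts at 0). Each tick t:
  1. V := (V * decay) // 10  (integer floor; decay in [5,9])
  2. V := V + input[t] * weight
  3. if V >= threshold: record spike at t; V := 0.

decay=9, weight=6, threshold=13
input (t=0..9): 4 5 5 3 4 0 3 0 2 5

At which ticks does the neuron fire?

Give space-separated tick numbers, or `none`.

Answer: 0 1 2 3 4 6 9

Derivation:
t=0: input=4 -> V=0 FIRE
t=1: input=5 -> V=0 FIRE
t=2: input=5 -> V=0 FIRE
t=3: input=3 -> V=0 FIRE
t=4: input=4 -> V=0 FIRE
t=5: input=0 -> V=0
t=6: input=3 -> V=0 FIRE
t=7: input=0 -> V=0
t=8: input=2 -> V=12
t=9: input=5 -> V=0 FIRE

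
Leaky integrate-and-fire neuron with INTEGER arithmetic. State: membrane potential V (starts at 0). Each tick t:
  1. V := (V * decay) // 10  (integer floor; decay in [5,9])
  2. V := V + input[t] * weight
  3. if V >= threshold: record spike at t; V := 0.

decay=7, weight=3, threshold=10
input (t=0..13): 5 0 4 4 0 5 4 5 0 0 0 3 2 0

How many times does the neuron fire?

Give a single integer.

t=0: input=5 -> V=0 FIRE
t=1: input=0 -> V=0
t=2: input=4 -> V=0 FIRE
t=3: input=4 -> V=0 FIRE
t=4: input=0 -> V=0
t=5: input=5 -> V=0 FIRE
t=6: input=4 -> V=0 FIRE
t=7: input=5 -> V=0 FIRE
t=8: input=0 -> V=0
t=9: input=0 -> V=0
t=10: input=0 -> V=0
t=11: input=3 -> V=9
t=12: input=2 -> V=0 FIRE
t=13: input=0 -> V=0

Answer: 7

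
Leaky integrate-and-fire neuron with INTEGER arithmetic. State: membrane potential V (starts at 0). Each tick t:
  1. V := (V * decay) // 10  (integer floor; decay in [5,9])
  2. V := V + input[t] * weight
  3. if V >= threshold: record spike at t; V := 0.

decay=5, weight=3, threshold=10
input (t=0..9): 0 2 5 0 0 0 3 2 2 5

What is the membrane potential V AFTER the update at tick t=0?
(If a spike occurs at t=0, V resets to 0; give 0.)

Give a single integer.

Answer: 0

Derivation:
t=0: input=0 -> V=0
t=1: input=2 -> V=6
t=2: input=5 -> V=0 FIRE
t=3: input=0 -> V=0
t=4: input=0 -> V=0
t=5: input=0 -> V=0
t=6: input=3 -> V=9
t=7: input=2 -> V=0 FIRE
t=8: input=2 -> V=6
t=9: input=5 -> V=0 FIRE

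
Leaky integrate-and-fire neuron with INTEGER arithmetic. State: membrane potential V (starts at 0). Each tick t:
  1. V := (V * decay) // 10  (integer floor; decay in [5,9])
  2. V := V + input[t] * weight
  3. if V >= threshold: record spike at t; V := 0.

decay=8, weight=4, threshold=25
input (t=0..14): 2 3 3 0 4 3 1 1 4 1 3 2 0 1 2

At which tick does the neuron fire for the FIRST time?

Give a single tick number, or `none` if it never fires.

t=0: input=2 -> V=8
t=1: input=3 -> V=18
t=2: input=3 -> V=0 FIRE
t=3: input=0 -> V=0
t=4: input=4 -> V=16
t=5: input=3 -> V=24
t=6: input=1 -> V=23
t=7: input=1 -> V=22
t=8: input=4 -> V=0 FIRE
t=9: input=1 -> V=4
t=10: input=3 -> V=15
t=11: input=2 -> V=20
t=12: input=0 -> V=16
t=13: input=1 -> V=16
t=14: input=2 -> V=20

Answer: 2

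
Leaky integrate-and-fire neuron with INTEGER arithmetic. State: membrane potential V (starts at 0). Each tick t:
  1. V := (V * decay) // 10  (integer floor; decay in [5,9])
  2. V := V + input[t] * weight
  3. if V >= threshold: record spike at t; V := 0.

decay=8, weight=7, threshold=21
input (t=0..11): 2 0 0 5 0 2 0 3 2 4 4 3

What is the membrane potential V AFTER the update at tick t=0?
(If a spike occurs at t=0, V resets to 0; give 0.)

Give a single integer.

t=0: input=2 -> V=14
t=1: input=0 -> V=11
t=2: input=0 -> V=8
t=3: input=5 -> V=0 FIRE
t=4: input=0 -> V=0
t=5: input=2 -> V=14
t=6: input=0 -> V=11
t=7: input=3 -> V=0 FIRE
t=8: input=2 -> V=14
t=9: input=4 -> V=0 FIRE
t=10: input=4 -> V=0 FIRE
t=11: input=3 -> V=0 FIRE

Answer: 14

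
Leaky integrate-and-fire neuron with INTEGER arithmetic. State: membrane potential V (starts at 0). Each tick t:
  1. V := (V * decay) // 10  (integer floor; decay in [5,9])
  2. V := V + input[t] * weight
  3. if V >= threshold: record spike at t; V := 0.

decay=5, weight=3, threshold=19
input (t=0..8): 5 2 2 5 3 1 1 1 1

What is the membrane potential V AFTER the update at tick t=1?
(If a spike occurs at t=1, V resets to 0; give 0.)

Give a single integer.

Answer: 13

Derivation:
t=0: input=5 -> V=15
t=1: input=2 -> V=13
t=2: input=2 -> V=12
t=3: input=5 -> V=0 FIRE
t=4: input=3 -> V=9
t=5: input=1 -> V=7
t=6: input=1 -> V=6
t=7: input=1 -> V=6
t=8: input=1 -> V=6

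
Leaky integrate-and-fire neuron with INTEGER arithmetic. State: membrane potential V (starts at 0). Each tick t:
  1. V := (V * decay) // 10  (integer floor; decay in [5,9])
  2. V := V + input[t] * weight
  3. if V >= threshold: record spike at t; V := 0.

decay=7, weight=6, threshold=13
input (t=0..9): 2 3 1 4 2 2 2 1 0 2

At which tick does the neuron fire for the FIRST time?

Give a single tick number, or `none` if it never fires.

t=0: input=2 -> V=12
t=1: input=3 -> V=0 FIRE
t=2: input=1 -> V=6
t=3: input=4 -> V=0 FIRE
t=4: input=2 -> V=12
t=5: input=2 -> V=0 FIRE
t=6: input=2 -> V=12
t=7: input=1 -> V=0 FIRE
t=8: input=0 -> V=0
t=9: input=2 -> V=12

Answer: 1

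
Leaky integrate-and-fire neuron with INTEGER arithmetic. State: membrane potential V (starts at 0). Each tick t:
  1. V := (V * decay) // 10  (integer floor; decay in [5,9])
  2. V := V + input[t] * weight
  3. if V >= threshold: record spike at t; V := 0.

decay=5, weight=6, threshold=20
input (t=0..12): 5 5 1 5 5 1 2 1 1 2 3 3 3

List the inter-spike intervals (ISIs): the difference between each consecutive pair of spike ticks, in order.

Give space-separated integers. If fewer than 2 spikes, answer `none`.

Answer: 1 2 1 6 2

Derivation:
t=0: input=5 -> V=0 FIRE
t=1: input=5 -> V=0 FIRE
t=2: input=1 -> V=6
t=3: input=5 -> V=0 FIRE
t=4: input=5 -> V=0 FIRE
t=5: input=1 -> V=6
t=6: input=2 -> V=15
t=7: input=1 -> V=13
t=8: input=1 -> V=12
t=9: input=2 -> V=18
t=10: input=3 -> V=0 FIRE
t=11: input=3 -> V=18
t=12: input=3 -> V=0 FIRE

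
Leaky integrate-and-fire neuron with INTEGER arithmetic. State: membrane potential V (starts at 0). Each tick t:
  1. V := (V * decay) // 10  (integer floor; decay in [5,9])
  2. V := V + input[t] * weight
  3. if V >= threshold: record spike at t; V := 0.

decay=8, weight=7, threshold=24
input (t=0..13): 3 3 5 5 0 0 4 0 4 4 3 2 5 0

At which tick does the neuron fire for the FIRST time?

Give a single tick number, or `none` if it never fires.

Answer: 1

Derivation:
t=0: input=3 -> V=21
t=1: input=3 -> V=0 FIRE
t=2: input=5 -> V=0 FIRE
t=3: input=5 -> V=0 FIRE
t=4: input=0 -> V=0
t=5: input=0 -> V=0
t=6: input=4 -> V=0 FIRE
t=7: input=0 -> V=0
t=8: input=4 -> V=0 FIRE
t=9: input=4 -> V=0 FIRE
t=10: input=3 -> V=21
t=11: input=2 -> V=0 FIRE
t=12: input=5 -> V=0 FIRE
t=13: input=0 -> V=0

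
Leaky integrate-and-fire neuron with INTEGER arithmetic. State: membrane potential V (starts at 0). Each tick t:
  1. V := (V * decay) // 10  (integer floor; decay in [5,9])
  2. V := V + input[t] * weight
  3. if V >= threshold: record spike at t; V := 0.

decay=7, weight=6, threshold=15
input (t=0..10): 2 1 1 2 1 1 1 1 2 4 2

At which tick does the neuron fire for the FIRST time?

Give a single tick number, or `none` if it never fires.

Answer: 2

Derivation:
t=0: input=2 -> V=12
t=1: input=1 -> V=14
t=2: input=1 -> V=0 FIRE
t=3: input=2 -> V=12
t=4: input=1 -> V=14
t=5: input=1 -> V=0 FIRE
t=6: input=1 -> V=6
t=7: input=1 -> V=10
t=8: input=2 -> V=0 FIRE
t=9: input=4 -> V=0 FIRE
t=10: input=2 -> V=12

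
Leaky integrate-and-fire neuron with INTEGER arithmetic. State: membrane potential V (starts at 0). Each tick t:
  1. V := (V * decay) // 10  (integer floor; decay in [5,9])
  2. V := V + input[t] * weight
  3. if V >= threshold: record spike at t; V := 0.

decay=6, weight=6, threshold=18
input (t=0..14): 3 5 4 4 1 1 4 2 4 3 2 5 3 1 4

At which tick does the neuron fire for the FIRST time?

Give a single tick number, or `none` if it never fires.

t=0: input=3 -> V=0 FIRE
t=1: input=5 -> V=0 FIRE
t=2: input=4 -> V=0 FIRE
t=3: input=4 -> V=0 FIRE
t=4: input=1 -> V=6
t=5: input=1 -> V=9
t=6: input=4 -> V=0 FIRE
t=7: input=2 -> V=12
t=8: input=4 -> V=0 FIRE
t=9: input=3 -> V=0 FIRE
t=10: input=2 -> V=12
t=11: input=5 -> V=0 FIRE
t=12: input=3 -> V=0 FIRE
t=13: input=1 -> V=6
t=14: input=4 -> V=0 FIRE

Answer: 0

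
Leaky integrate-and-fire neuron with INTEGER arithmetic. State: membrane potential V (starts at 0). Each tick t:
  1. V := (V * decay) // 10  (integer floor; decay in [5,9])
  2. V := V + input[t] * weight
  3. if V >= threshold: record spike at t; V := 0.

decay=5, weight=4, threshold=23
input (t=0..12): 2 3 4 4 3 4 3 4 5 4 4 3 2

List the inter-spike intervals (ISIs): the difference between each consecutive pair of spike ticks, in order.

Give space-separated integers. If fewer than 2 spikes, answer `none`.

Answer: 3 3 2

Derivation:
t=0: input=2 -> V=8
t=1: input=3 -> V=16
t=2: input=4 -> V=0 FIRE
t=3: input=4 -> V=16
t=4: input=3 -> V=20
t=5: input=4 -> V=0 FIRE
t=6: input=3 -> V=12
t=7: input=4 -> V=22
t=8: input=5 -> V=0 FIRE
t=9: input=4 -> V=16
t=10: input=4 -> V=0 FIRE
t=11: input=3 -> V=12
t=12: input=2 -> V=14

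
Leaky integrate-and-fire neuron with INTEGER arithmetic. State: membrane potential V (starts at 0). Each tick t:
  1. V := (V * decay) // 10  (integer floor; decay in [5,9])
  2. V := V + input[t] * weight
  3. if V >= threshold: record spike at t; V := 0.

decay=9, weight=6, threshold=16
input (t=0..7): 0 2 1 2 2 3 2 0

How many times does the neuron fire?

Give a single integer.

t=0: input=0 -> V=0
t=1: input=2 -> V=12
t=2: input=1 -> V=0 FIRE
t=3: input=2 -> V=12
t=4: input=2 -> V=0 FIRE
t=5: input=3 -> V=0 FIRE
t=6: input=2 -> V=12
t=7: input=0 -> V=10

Answer: 3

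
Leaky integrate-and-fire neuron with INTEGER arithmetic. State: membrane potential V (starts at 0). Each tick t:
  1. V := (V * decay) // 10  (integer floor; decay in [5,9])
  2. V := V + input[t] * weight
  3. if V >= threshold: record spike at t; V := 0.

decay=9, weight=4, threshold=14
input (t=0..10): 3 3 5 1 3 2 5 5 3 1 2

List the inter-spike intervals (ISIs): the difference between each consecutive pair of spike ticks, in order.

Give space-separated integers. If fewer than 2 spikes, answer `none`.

Answer: 1 2 2 1 2

Derivation:
t=0: input=3 -> V=12
t=1: input=3 -> V=0 FIRE
t=2: input=5 -> V=0 FIRE
t=3: input=1 -> V=4
t=4: input=3 -> V=0 FIRE
t=5: input=2 -> V=8
t=6: input=5 -> V=0 FIRE
t=7: input=5 -> V=0 FIRE
t=8: input=3 -> V=12
t=9: input=1 -> V=0 FIRE
t=10: input=2 -> V=8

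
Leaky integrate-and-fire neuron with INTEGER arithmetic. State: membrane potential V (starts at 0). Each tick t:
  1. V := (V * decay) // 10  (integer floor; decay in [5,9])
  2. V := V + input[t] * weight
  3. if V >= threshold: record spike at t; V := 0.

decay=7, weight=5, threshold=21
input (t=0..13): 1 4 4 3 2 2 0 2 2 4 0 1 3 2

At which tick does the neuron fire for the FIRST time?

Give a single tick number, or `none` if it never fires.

t=0: input=1 -> V=5
t=1: input=4 -> V=0 FIRE
t=2: input=4 -> V=20
t=3: input=3 -> V=0 FIRE
t=4: input=2 -> V=10
t=5: input=2 -> V=17
t=6: input=0 -> V=11
t=7: input=2 -> V=17
t=8: input=2 -> V=0 FIRE
t=9: input=4 -> V=20
t=10: input=0 -> V=14
t=11: input=1 -> V=14
t=12: input=3 -> V=0 FIRE
t=13: input=2 -> V=10

Answer: 1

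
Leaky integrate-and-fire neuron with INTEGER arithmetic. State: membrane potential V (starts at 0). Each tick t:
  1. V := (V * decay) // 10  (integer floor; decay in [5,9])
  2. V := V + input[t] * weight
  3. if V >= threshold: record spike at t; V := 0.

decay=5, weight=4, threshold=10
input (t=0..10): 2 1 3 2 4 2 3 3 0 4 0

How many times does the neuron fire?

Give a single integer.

Answer: 5

Derivation:
t=0: input=2 -> V=8
t=1: input=1 -> V=8
t=2: input=3 -> V=0 FIRE
t=3: input=2 -> V=8
t=4: input=4 -> V=0 FIRE
t=5: input=2 -> V=8
t=6: input=3 -> V=0 FIRE
t=7: input=3 -> V=0 FIRE
t=8: input=0 -> V=0
t=9: input=4 -> V=0 FIRE
t=10: input=0 -> V=0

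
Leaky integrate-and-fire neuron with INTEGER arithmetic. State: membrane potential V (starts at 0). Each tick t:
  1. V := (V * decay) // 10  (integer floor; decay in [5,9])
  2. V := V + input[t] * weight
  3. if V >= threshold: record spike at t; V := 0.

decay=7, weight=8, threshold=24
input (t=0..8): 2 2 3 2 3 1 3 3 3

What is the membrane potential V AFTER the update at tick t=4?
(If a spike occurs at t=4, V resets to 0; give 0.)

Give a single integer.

t=0: input=2 -> V=16
t=1: input=2 -> V=0 FIRE
t=2: input=3 -> V=0 FIRE
t=3: input=2 -> V=16
t=4: input=3 -> V=0 FIRE
t=5: input=1 -> V=8
t=6: input=3 -> V=0 FIRE
t=7: input=3 -> V=0 FIRE
t=8: input=3 -> V=0 FIRE

Answer: 0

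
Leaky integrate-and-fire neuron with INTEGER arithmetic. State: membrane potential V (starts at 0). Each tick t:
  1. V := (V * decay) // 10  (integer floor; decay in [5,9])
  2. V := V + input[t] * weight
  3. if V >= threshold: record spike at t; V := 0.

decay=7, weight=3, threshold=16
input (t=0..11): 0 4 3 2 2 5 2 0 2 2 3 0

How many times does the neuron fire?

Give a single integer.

t=0: input=0 -> V=0
t=1: input=4 -> V=12
t=2: input=3 -> V=0 FIRE
t=3: input=2 -> V=6
t=4: input=2 -> V=10
t=5: input=5 -> V=0 FIRE
t=6: input=2 -> V=6
t=7: input=0 -> V=4
t=8: input=2 -> V=8
t=9: input=2 -> V=11
t=10: input=3 -> V=0 FIRE
t=11: input=0 -> V=0

Answer: 3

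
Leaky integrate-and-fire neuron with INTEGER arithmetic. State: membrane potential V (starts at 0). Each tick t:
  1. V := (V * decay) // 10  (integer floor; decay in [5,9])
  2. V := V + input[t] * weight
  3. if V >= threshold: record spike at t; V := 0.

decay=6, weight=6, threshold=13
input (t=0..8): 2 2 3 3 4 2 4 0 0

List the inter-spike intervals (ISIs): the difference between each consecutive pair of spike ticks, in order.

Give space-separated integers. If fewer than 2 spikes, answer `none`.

Answer: 1 1 1 2

Derivation:
t=0: input=2 -> V=12
t=1: input=2 -> V=0 FIRE
t=2: input=3 -> V=0 FIRE
t=3: input=3 -> V=0 FIRE
t=4: input=4 -> V=0 FIRE
t=5: input=2 -> V=12
t=6: input=4 -> V=0 FIRE
t=7: input=0 -> V=0
t=8: input=0 -> V=0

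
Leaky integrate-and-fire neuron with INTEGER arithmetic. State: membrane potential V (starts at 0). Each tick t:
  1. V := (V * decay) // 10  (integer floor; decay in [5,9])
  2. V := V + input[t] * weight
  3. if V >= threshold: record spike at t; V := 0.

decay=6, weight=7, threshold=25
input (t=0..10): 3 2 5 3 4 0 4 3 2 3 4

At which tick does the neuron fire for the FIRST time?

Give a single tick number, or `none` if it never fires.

t=0: input=3 -> V=21
t=1: input=2 -> V=0 FIRE
t=2: input=5 -> V=0 FIRE
t=3: input=3 -> V=21
t=4: input=4 -> V=0 FIRE
t=5: input=0 -> V=0
t=6: input=4 -> V=0 FIRE
t=7: input=3 -> V=21
t=8: input=2 -> V=0 FIRE
t=9: input=3 -> V=21
t=10: input=4 -> V=0 FIRE

Answer: 1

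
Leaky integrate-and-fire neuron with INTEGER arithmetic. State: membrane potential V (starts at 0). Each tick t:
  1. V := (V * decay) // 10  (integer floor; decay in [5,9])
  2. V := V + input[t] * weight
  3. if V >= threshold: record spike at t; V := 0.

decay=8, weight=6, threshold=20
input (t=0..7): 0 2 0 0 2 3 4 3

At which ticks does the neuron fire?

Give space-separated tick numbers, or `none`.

Answer: 5 6

Derivation:
t=0: input=0 -> V=0
t=1: input=2 -> V=12
t=2: input=0 -> V=9
t=3: input=0 -> V=7
t=4: input=2 -> V=17
t=5: input=3 -> V=0 FIRE
t=6: input=4 -> V=0 FIRE
t=7: input=3 -> V=18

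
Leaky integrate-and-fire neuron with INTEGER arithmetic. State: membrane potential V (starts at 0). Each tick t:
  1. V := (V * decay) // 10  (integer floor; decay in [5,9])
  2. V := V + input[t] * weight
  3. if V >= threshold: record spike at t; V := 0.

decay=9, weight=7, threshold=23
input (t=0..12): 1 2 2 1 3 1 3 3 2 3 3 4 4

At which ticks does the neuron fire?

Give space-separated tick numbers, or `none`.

Answer: 2 4 6 8 10 11 12

Derivation:
t=0: input=1 -> V=7
t=1: input=2 -> V=20
t=2: input=2 -> V=0 FIRE
t=3: input=1 -> V=7
t=4: input=3 -> V=0 FIRE
t=5: input=1 -> V=7
t=6: input=3 -> V=0 FIRE
t=7: input=3 -> V=21
t=8: input=2 -> V=0 FIRE
t=9: input=3 -> V=21
t=10: input=3 -> V=0 FIRE
t=11: input=4 -> V=0 FIRE
t=12: input=4 -> V=0 FIRE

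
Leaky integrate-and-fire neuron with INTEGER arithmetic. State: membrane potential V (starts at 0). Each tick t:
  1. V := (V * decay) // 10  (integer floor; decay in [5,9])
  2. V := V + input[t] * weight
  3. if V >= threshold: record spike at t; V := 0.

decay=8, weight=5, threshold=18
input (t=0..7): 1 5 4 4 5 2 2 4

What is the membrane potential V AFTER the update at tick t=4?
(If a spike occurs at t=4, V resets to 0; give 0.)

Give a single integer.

Answer: 0

Derivation:
t=0: input=1 -> V=5
t=1: input=5 -> V=0 FIRE
t=2: input=4 -> V=0 FIRE
t=3: input=4 -> V=0 FIRE
t=4: input=5 -> V=0 FIRE
t=5: input=2 -> V=10
t=6: input=2 -> V=0 FIRE
t=7: input=4 -> V=0 FIRE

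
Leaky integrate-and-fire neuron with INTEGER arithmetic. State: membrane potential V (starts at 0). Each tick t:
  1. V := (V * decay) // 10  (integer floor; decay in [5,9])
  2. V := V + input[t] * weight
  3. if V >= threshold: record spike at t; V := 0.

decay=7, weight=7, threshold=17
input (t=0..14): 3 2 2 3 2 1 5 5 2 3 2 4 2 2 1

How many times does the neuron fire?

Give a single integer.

Answer: 8

Derivation:
t=0: input=3 -> V=0 FIRE
t=1: input=2 -> V=14
t=2: input=2 -> V=0 FIRE
t=3: input=3 -> V=0 FIRE
t=4: input=2 -> V=14
t=5: input=1 -> V=16
t=6: input=5 -> V=0 FIRE
t=7: input=5 -> V=0 FIRE
t=8: input=2 -> V=14
t=9: input=3 -> V=0 FIRE
t=10: input=2 -> V=14
t=11: input=4 -> V=0 FIRE
t=12: input=2 -> V=14
t=13: input=2 -> V=0 FIRE
t=14: input=1 -> V=7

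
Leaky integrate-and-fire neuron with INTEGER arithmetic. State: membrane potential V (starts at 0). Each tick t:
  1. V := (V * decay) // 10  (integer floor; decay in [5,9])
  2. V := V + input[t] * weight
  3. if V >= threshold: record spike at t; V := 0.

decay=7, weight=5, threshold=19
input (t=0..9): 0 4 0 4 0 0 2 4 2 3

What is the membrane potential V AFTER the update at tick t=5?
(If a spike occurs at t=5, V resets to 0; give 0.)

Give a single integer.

t=0: input=0 -> V=0
t=1: input=4 -> V=0 FIRE
t=2: input=0 -> V=0
t=3: input=4 -> V=0 FIRE
t=4: input=0 -> V=0
t=5: input=0 -> V=0
t=6: input=2 -> V=10
t=7: input=4 -> V=0 FIRE
t=8: input=2 -> V=10
t=9: input=3 -> V=0 FIRE

Answer: 0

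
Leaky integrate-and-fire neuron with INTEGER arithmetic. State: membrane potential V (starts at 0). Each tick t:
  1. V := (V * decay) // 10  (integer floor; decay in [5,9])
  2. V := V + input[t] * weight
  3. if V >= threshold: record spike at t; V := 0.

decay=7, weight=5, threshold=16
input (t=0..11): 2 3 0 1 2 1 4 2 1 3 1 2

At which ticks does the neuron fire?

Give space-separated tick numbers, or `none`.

Answer: 1 6 9

Derivation:
t=0: input=2 -> V=10
t=1: input=3 -> V=0 FIRE
t=2: input=0 -> V=0
t=3: input=1 -> V=5
t=4: input=2 -> V=13
t=5: input=1 -> V=14
t=6: input=4 -> V=0 FIRE
t=7: input=2 -> V=10
t=8: input=1 -> V=12
t=9: input=3 -> V=0 FIRE
t=10: input=1 -> V=5
t=11: input=2 -> V=13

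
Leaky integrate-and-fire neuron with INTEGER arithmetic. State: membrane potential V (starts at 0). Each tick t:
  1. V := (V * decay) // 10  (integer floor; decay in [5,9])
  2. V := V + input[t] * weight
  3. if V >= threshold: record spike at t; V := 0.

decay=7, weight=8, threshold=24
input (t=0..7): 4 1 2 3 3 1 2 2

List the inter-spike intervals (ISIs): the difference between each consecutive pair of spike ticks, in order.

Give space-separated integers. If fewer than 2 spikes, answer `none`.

t=0: input=4 -> V=0 FIRE
t=1: input=1 -> V=8
t=2: input=2 -> V=21
t=3: input=3 -> V=0 FIRE
t=4: input=3 -> V=0 FIRE
t=5: input=1 -> V=8
t=6: input=2 -> V=21
t=7: input=2 -> V=0 FIRE

Answer: 3 1 3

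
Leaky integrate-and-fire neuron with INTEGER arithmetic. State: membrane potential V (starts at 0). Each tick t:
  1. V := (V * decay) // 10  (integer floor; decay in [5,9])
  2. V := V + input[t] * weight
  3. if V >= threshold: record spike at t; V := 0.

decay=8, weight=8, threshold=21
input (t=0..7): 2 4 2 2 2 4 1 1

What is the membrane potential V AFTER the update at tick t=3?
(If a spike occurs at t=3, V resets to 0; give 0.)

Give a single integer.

Answer: 0

Derivation:
t=0: input=2 -> V=16
t=1: input=4 -> V=0 FIRE
t=2: input=2 -> V=16
t=3: input=2 -> V=0 FIRE
t=4: input=2 -> V=16
t=5: input=4 -> V=0 FIRE
t=6: input=1 -> V=8
t=7: input=1 -> V=14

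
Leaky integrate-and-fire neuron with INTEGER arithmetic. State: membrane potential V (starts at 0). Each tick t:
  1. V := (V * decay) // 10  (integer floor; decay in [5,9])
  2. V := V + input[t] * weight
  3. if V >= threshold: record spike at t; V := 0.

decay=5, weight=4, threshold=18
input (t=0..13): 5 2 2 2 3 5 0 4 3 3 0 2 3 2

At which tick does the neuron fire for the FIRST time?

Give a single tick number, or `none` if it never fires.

Answer: 0

Derivation:
t=0: input=5 -> V=0 FIRE
t=1: input=2 -> V=8
t=2: input=2 -> V=12
t=3: input=2 -> V=14
t=4: input=3 -> V=0 FIRE
t=5: input=5 -> V=0 FIRE
t=6: input=0 -> V=0
t=7: input=4 -> V=16
t=8: input=3 -> V=0 FIRE
t=9: input=3 -> V=12
t=10: input=0 -> V=6
t=11: input=2 -> V=11
t=12: input=3 -> V=17
t=13: input=2 -> V=16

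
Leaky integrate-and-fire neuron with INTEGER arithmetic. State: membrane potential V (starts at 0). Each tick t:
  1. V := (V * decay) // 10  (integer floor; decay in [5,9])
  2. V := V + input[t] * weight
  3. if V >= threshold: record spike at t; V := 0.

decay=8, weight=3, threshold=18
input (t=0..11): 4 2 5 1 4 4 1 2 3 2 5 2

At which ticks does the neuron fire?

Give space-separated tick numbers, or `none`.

Answer: 2 5 9 11

Derivation:
t=0: input=4 -> V=12
t=1: input=2 -> V=15
t=2: input=5 -> V=0 FIRE
t=3: input=1 -> V=3
t=4: input=4 -> V=14
t=5: input=4 -> V=0 FIRE
t=6: input=1 -> V=3
t=7: input=2 -> V=8
t=8: input=3 -> V=15
t=9: input=2 -> V=0 FIRE
t=10: input=5 -> V=15
t=11: input=2 -> V=0 FIRE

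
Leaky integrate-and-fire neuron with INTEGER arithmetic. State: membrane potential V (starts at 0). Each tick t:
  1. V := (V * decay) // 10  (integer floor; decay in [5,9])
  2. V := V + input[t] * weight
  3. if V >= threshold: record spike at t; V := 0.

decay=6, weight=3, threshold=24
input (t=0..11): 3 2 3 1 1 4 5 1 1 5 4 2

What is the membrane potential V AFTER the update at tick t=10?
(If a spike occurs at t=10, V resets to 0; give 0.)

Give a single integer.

Answer: 22

Derivation:
t=0: input=3 -> V=9
t=1: input=2 -> V=11
t=2: input=3 -> V=15
t=3: input=1 -> V=12
t=4: input=1 -> V=10
t=5: input=4 -> V=18
t=6: input=5 -> V=0 FIRE
t=7: input=1 -> V=3
t=8: input=1 -> V=4
t=9: input=5 -> V=17
t=10: input=4 -> V=22
t=11: input=2 -> V=19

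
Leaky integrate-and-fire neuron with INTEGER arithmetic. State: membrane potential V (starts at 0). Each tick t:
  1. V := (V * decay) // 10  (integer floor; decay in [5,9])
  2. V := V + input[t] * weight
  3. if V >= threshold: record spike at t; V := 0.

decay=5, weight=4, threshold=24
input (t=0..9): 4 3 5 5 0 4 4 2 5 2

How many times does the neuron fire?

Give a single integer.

t=0: input=4 -> V=16
t=1: input=3 -> V=20
t=2: input=5 -> V=0 FIRE
t=3: input=5 -> V=20
t=4: input=0 -> V=10
t=5: input=4 -> V=21
t=6: input=4 -> V=0 FIRE
t=7: input=2 -> V=8
t=8: input=5 -> V=0 FIRE
t=9: input=2 -> V=8

Answer: 3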